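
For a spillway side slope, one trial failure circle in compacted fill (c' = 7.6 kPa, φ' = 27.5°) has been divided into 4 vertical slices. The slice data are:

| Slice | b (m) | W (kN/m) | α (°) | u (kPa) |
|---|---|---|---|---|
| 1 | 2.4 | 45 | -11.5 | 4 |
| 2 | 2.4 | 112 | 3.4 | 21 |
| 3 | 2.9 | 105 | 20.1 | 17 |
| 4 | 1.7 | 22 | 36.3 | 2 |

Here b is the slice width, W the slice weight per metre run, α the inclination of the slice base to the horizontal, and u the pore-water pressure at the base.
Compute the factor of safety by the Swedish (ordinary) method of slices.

FS = 3.36

Ordinary method of slices: FS = Σ[c'·Δl_i + (W_i cosα_i − u_i·Δl_i)·tanφ'] / Σ W_i sinα_i, with Δl_i = b_i / cosα_i.
Slice 1: Δl = 2.4/cos(-11.5°) = 2.449 m; N'_1 = 45·cos(-11.5°) − 4·2.449 = 34.3; c'Δl = 18.61; W sinα = -9.0
Slice 2: Δl = 2.4/cos3.4° = 2.404 m; N'_2 = 112·cos3.4° − 21·2.404 = 61.3; c'Δl = 18.27; W sinα = 6.6
Slice 3: Δl = 2.9/cos20.1° = 3.088 m; N'_3 = 105·cos20.1° − 17·3.088 = 46.1; c'Δl = 23.47; W sinα = 36.1
Slice 4: Δl = 1.7/cos36.3° = 2.109 m; N'_4 = 22·cos36.3° − 2·2.109 = 13.5; c'Δl = 16.03; W sinα = 13.0
Σc'Δl = 76.4 kN/m; ΣN' = 155.2 kN/m; ΣW sinα = 46.8 kN/m
Resisting = 76.4 + 155.2·tan27.5° = 76.4 + 80.8 = 157.2 kN/m
FS = 157.2 / 46.8 = 3.360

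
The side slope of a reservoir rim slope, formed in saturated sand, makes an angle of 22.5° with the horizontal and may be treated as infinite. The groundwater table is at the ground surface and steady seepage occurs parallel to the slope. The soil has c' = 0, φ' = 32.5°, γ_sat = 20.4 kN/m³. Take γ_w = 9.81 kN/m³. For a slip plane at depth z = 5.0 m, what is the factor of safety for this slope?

With seepage parallel to the slope and the water table at the surface, the effective normal stress on the slip plane uses the buoyant unit weight γ' = γ_sat − γ_w while the driving shear stress uses γ_sat:
FS = [c' + γ' z cos²β tanφ'] / [γ_sat z sinβ cosβ]
(For c' = 0 this reduces to FS = (γ'/γ_sat)·tanφ'/tanβ.)
γ' = 20.4 − 9.81 = 10.59 kN/m³
Numerator = 0.0 + 10.59·5.0·cos²22.5°·tan32.5° = 0.0 + 10.59·5.0·0.8536·0.6371 = 28.793 kPa
Denominator = 20.4·5.0·sin22.5°·cos22.5° = 20.4·5.0·0.3827·0.9239 = 36.062 kPa
FS = 28.793 / 36.062 = 0.798

FS = 0.80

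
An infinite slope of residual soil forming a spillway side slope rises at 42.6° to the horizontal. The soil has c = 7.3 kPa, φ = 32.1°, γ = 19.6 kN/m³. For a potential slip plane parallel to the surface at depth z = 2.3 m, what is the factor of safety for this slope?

For an infinite slope with a slip plane parallel to the surface (no pore pressure): FS = [c + γz cos²β tanφ] / [γz sinβ cosβ].
γz = 19.6·2.3 = 45.08 kN/m²
Numerator = 7.3 + 45.08·cos²42.6°·tan32.1° = 7.3 + 45.08·0.5418·0.6273 = 22.622 kPa
Denominator = 45.08·sin42.6°·cos42.6° = 45.08·0.6769·0.7361 = 22.461 kPa
FS = 22.622 / 22.461 = 1.007

FS = 1.01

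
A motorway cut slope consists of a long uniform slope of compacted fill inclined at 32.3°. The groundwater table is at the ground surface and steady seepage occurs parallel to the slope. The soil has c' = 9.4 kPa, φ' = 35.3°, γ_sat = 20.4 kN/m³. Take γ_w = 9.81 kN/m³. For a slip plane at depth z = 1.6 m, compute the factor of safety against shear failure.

With seepage parallel to the slope and the water table at the surface, the effective normal stress on the slip plane uses the buoyant unit weight γ' = γ_sat − γ_w while the driving shear stress uses γ_sat:
FS = [c' + γ' z cos²β tanφ'] / [γ_sat z sinβ cosβ]
γ' = 20.4 − 9.81 = 10.59 kN/m³
Numerator = 9.4 + 10.59·1.6·cos²32.3°·tan35.3° = 9.4 + 10.59·1.6·0.7145·0.7080 = 17.971 kPa
Denominator = 20.4·1.6·sin32.3°·cos32.3° = 20.4·1.6·0.5344·0.8453 = 14.742 kPa
FS = 17.971 / 14.742 = 1.219

FS = 1.22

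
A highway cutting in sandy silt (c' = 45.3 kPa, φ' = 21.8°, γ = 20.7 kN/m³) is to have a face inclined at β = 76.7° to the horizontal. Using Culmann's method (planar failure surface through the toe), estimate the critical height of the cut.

Culmann's analysis gives the critical failure plane at α_cr = (β + φ')/2 = (76.7 + 21.8)/2 = 49.2°, and the critical height
H_c = (4c'/γ) · sinβ cosφ' / [1 − cos(β − φ')]
    = (4·45.3/20.7) · sin76.7°·cos21.8° / [1 − cos(54.9°)]
    = 8.754 · 0.9732·0.9285 / [1 − 0.5750]
    = 8.754 · 0.9036 / 0.4250
    = 18.61 m

H_c = 18.61 m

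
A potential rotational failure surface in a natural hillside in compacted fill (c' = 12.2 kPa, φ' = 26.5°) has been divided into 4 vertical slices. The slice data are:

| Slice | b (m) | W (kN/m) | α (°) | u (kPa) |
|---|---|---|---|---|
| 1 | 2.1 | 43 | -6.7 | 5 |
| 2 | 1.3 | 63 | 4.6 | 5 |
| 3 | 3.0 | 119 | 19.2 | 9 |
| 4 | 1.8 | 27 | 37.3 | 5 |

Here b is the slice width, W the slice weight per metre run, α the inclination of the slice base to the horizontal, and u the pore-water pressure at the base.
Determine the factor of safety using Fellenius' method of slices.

Ordinary method of slices: FS = Σ[c'·Δl_i + (W_i cosα_i − u_i·Δl_i)·tanφ'] / Σ W_i sinα_i, with Δl_i = b_i / cosα_i.
Slice 1: Δl = 2.1/cos(-6.7°) = 2.114 m; N'_1 = 43·cos(-6.7°) − 5·2.114 = 32.1; c'Δl = 25.80; W sinα = -5.0
Slice 2: Δl = 1.3/cos4.6° = 1.304 m; N'_2 = 63·cos4.6° − 5·1.304 = 56.3; c'Δl = 15.91; W sinα = 5.1
Slice 3: Δl = 3.0/cos19.2° = 3.177 m; N'_3 = 119·cos19.2° − 9·3.177 = 83.8; c'Δl = 38.76; W sinα = 39.1
Slice 4: Δl = 1.8/cos37.3° = 2.263 m; N'_4 = 27·cos37.3° − 5·2.263 = 10.2; c'Δl = 27.61; W sinα = 16.4
Σc'Δl = 108.1 kN/m; ΣN' = 182.4 kN/m; ΣW sinα = 55.5 kN/m
Resisting = 108.1 + 182.4·tan26.5° = 108.1 + 90.9 = 199.0 kN/m
FS = 199.0 / 55.5 = 3.583

FS = 3.58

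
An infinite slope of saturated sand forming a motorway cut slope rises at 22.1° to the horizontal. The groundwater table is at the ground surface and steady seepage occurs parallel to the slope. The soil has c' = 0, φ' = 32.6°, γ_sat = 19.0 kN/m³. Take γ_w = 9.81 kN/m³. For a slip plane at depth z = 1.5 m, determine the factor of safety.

FS = 0.76

With seepage parallel to the slope and the water table at the surface, the effective normal stress on the slip plane uses the buoyant unit weight γ' = γ_sat − γ_w while the driving shear stress uses γ_sat:
FS = [c' + γ' z cos²β tanφ'] / [γ_sat z sinβ cosβ]
(For c' = 0 this reduces to FS = (γ'/γ_sat)·tanφ'/tanβ.)
γ' = 19.0 − 9.81 = 9.19 kN/m³
Numerator = 0.0 + 9.19·1.5·cos²22.1°·tan32.6° = 0.0 + 9.19·1.5·0.8585·0.6395 = 7.568 kPa
Denominator = 19.0·1.5·sin22.1°·cos22.1° = 19.0·1.5·0.3762·0.9265 = 9.935 kPa
FS = 7.568 / 9.935 = 0.762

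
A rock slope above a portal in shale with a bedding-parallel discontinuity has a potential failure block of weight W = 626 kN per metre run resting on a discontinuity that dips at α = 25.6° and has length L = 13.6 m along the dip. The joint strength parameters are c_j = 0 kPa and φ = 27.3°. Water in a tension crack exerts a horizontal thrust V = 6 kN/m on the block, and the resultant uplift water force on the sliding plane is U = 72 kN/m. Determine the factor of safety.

FS = 0.92

Resolving the block weight along and normal to the plane and applying the Mohr–Coulomb strength on the joint:
N' = W cosα − U − V sinα = 626·cos25.6° − 72 − 6·sin25.6° = 490.0 kN/m
Driving force T = W sinα + V cosα = 626·sin25.6° + 6·cos25.6° = 275.9 kN/m
Resisting force R = c_j·L + N'·tanφ = 0·13.6 + 490.0·tan27.3° = 0.0 + 252.9 = 252.9 kN/m
FS = R / T = 252.9 / 275.9 = 0.917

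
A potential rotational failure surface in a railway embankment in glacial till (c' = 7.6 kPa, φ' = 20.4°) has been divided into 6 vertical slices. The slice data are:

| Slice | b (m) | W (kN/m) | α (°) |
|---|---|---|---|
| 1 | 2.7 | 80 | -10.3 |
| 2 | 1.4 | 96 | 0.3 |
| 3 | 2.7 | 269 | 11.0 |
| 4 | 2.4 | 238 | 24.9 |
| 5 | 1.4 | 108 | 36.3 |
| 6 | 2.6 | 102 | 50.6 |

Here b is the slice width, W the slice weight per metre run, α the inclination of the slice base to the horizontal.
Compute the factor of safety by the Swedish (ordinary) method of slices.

FS = 1.49

Ordinary method of slices: FS = Σ[c'·Δl_i + (W_i cosα_i)·tanφ'] / Σ W_i sinα_i, with Δl_i = b_i / cosα_i.
Slice 1: Δl = 2.7/cos(-10.3°) = 2.744 m; N'_1 = 80·cos(-10.3°) = 78.7; c'Δl = 20.86; W sinα = -14.3
Slice 2: Δl = 1.4/cos0.3° = 1.400 m; N'_2 = 96·cos0.3° = 96.0; c'Δl = 10.64; W sinα = 0.5
Slice 3: Δl = 2.7/cos11.0° = 2.751 m; N'_3 = 269·cos11.0° = 264.1; c'Δl = 20.90; W sinα = 51.3
Slice 4: Δl = 2.4/cos24.9° = 2.646 m; N'_4 = 238·cos24.9° = 215.9; c'Δl = 20.11; W sinα = 100.2
Slice 5: Δl = 1.4/cos36.3° = 1.737 m; N'_5 = 108·cos36.3° = 87.0; c'Δl = 13.20; W sinα = 63.9
Slice 6: Δl = 2.6/cos50.6° = 4.096 m; N'_6 = 102·cos50.6° = 64.7; c'Δl = 31.13; W sinα = 78.8
Σc'Δl = 116.8 kN/m; ΣN' = 806.4 kN/m; ΣW sinα = 280.5 kN/m
Resisting = 116.8 + 806.4·tan20.4° = 116.8 + 299.9 = 416.8 kN/m
FS = 416.8 / 280.5 = 1.486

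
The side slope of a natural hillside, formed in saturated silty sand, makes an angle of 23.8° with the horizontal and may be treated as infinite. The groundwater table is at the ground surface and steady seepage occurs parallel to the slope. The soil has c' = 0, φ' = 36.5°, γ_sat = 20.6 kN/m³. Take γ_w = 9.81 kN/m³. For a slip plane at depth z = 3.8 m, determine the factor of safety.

With seepage parallel to the slope and the water table at the surface, the effective normal stress on the slip plane uses the buoyant unit weight γ' = γ_sat − γ_w while the driving shear stress uses γ_sat:
FS = [c' + γ' z cos²β tanφ'] / [γ_sat z sinβ cosβ]
(For c' = 0 this reduces to FS = (γ'/γ_sat)·tanφ'/tanβ.)
γ' = 20.6 − 9.81 = 10.79 kN/m³
Numerator = 0.0 + 10.79·3.8·cos²23.8°·tan36.5° = 0.0 + 10.79·3.8·0.8372·0.7400 = 25.399 kPa
Denominator = 20.6·3.8·sin23.8°·cos23.8° = 20.6·3.8·0.4035·0.9150 = 28.903 kPa
FS = 25.399 / 28.903 = 0.879

FS = 0.88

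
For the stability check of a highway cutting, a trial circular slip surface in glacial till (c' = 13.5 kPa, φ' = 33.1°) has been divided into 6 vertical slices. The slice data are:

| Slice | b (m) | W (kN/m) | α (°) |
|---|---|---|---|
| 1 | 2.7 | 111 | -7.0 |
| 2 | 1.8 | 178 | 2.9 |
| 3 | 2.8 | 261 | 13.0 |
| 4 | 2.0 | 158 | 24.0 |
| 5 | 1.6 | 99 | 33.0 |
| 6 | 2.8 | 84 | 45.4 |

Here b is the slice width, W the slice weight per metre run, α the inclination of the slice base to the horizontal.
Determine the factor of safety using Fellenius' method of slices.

Ordinary method of slices: FS = Σ[c'·Δl_i + (W_i cosα_i)·tanφ'] / Σ W_i sinα_i, with Δl_i = b_i / cosα_i.
Slice 1: Δl = 2.7/cos(-7.0°) = 2.720 m; N'_1 = 111·cos(-7.0°) = 110.2; c'Δl = 36.72; W sinα = -13.5
Slice 2: Δl = 1.8/cos2.9° = 1.802 m; N'_2 = 178·cos2.9° = 177.8; c'Δl = 24.33; W sinα = 9.0
Slice 3: Δl = 2.8/cos13.0° = 2.874 m; N'_3 = 261·cos13.0° = 254.3; c'Δl = 38.79; W sinα = 58.7
Slice 4: Δl = 2.0/cos24.0° = 2.189 m; N'_4 = 158·cos24.0° = 144.3; c'Δl = 29.56; W sinα = 64.3
Slice 5: Δl = 1.6/cos33.0° = 1.908 m; N'_5 = 99·cos33.0° = 83.0; c'Δl = 25.76; W sinα = 53.9
Slice 6: Δl = 2.8/cos45.4° = 3.988 m; N'_6 = 84·cos45.4° = 59.0; c'Δl = 53.83; W sinα = 59.8
Σc'Δl = 209.0 kN/m; ΣN' = 828.6 kN/m; ΣW sinα = 232.2 kN/m
Resisting = 209.0 + 828.6·tan33.1° = 209.0 + 540.2 = 749.2 kN/m
FS = 749.2 / 232.2 = 3.227

FS = 3.23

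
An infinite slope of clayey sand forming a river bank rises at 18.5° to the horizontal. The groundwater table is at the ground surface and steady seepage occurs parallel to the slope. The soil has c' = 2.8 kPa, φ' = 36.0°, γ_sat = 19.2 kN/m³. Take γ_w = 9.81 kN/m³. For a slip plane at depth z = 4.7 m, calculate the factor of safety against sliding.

With seepage parallel to the slope and the water table at the surface, the effective normal stress on the slip plane uses the buoyant unit weight γ' = γ_sat − γ_w while the driving shear stress uses γ_sat:
FS = [c' + γ' z cos²β tanφ'] / [γ_sat z sinβ cosβ]
γ' = 19.2 − 9.81 = 9.39 kN/m³
Numerator = 2.8 + 9.39·4.7·cos²18.5°·tan36.0° = 2.8 + 9.39·4.7·0.8993·0.7265 = 31.636 kPa
Denominator = 19.2·4.7·sin18.5°·cos18.5° = 19.2·4.7·0.3173·0.9483 = 27.154 kPa
FS = 31.636 / 27.154 = 1.165

FS = 1.17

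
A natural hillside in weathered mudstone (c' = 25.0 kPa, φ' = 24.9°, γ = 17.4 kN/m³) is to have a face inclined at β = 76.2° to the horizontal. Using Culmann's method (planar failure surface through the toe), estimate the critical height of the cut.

Culmann's analysis gives the critical failure plane at α_cr = (β + φ')/2 = (76.2 + 24.9)/2 = 50.5°, and the critical height
H_c = (4c'/γ) · sinβ cosφ' / [1 − cos(β − φ')]
    = (4·25.0/17.4) · sin76.2°·cos24.9° / [1 − cos(51.3°)]
    = 5.747 · 0.9711·0.9070 / [1 − 0.6252]
    = 5.747 · 0.8809 / 0.3748
    = 13.51 m

H_c = 13.51 m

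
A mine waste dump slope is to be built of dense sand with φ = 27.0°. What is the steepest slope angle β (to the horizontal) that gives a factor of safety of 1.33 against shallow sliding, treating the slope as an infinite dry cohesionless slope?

β = 21.0°

For an infinite dry cohesionless slope FS = tanφ/tanβ, so tanβ = tanφ / FS.
tanβ = tan27.0° / 1.33 = 0.5095 / 1.33 = 0.3831
β = arctan(0.3831) = 20.96°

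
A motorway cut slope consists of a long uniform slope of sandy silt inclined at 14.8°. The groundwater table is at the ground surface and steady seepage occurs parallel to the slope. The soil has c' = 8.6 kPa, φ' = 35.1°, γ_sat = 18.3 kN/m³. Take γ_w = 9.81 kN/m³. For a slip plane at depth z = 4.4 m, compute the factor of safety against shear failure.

FS = 1.67

With seepage parallel to the slope and the water table at the surface, the effective normal stress on the slip plane uses the buoyant unit weight γ' = γ_sat − γ_w while the driving shear stress uses γ_sat:
FS = [c' + γ' z cos²β tanφ'] / [γ_sat z sinβ cosβ]
γ' = 18.3 − 9.81 = 8.49 kN/m³
Numerator = 8.6 + 8.49·4.4·cos²14.8°·tan35.1° = 8.6 + 8.49·4.4·0.9347·0.7028 = 33.141 kPa
Denominator = 18.3·4.4·sin14.8°·cos14.8° = 18.3·4.4·0.2554·0.9668 = 19.886 kPa
FS = 33.141 / 19.886 = 1.667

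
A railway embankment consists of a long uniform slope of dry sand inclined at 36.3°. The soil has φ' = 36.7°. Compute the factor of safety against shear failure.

FS = 1.01

For a dry cohesionless infinite slope the factor of safety is FS = tanφ' / tanβ.
FS = tan36.7° / tan36.3° = 0.7454 / 0.7346 = 1.015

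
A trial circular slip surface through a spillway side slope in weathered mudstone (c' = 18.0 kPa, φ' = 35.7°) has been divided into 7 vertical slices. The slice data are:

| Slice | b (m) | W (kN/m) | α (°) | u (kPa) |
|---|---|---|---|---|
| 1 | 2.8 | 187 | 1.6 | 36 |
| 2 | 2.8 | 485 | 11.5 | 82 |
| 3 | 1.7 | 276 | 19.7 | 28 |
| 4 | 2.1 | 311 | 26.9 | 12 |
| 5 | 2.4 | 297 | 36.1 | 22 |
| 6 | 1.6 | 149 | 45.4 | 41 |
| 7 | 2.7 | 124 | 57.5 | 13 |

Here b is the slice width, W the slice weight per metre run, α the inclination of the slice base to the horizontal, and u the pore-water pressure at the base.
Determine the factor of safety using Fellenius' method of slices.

FS = 1.47

Ordinary method of slices: FS = Σ[c'·Δl_i + (W_i cosα_i − u_i·Δl_i)·tanφ'] / Σ W_i sinα_i, with Δl_i = b_i / cosα_i.
Slice 1: Δl = 2.8/cos1.6° = 2.801 m; N'_1 = 187·cos1.6° − 36·2.801 = 86.1; c'Δl = 50.42; W sinα = 5.2
Slice 2: Δl = 2.8/cos11.5° = 2.857 m; N'_2 = 485·cos11.5° − 82·2.857 = 241.0; c'Δl = 51.43; W sinα = 96.7
Slice 3: Δl = 1.7/cos19.7° = 1.806 m; N'_3 = 276·cos19.7° − 28·1.806 = 209.3; c'Δl = 32.50; W sinα = 93.0
Slice 4: Δl = 2.1/cos26.9° = 2.355 m; N'_4 = 311·cos26.9° − 12·2.355 = 249.1; c'Δl = 42.39; W sinα = 140.7
Slice 5: Δl = 2.4/cos36.1° = 2.970 m; N'_5 = 297·cos36.1° − 22·2.970 = 174.6; c'Δl = 53.47; W sinα = 175.0
Slice 6: Δl = 1.6/cos45.4° = 2.279 m; N'_6 = 149·cos45.4° − 41·2.279 = 11.2; c'Δl = 41.02; W sinα = 106.1
Slice 7: Δl = 2.7/cos57.5° = 5.025 m; N'_7 = 124·cos57.5° − 13·5.025 = 1.3; c'Δl = 90.45; W sinα = 104.6
Σc'Δl = 361.7 kN/m; ΣN' = 972.5 kN/m; ΣW sinα = 721.3 kN/m
Resisting = 361.7 + 972.5·tan35.7° = 361.7 + 698.8 = 1060.5 kN/m
FS = 1060.5 / 721.3 = 1.470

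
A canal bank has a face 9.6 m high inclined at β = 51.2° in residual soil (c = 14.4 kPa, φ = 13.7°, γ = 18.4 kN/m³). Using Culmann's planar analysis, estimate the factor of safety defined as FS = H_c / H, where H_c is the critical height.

FS = 1.19

H_c = (4c/γ) · sinβ cosφ / [1 − cos(β − φ)]
    = (4·14.4/18.4) · sin51.2°·cos13.7° / [1 − cos37.5°]
    = 3.130 · 0.7572 / 0.2066 = 11.47 m
FS = H_c / H = 11.47 / 9.6 = 1.195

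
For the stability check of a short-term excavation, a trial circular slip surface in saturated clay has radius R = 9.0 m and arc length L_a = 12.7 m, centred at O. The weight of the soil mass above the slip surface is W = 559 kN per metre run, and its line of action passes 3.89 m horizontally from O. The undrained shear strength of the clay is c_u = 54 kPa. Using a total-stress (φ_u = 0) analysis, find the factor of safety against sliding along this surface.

Taking moments about the centre O, the resisting moment is provided by the undrained shear strength acting along the arc:
M_R = c_u·L_a·R = 54·12.70·9.0 = 6172.2 kN·m/m
M_D = W·d = 559·3.89 = 2174.5 kN·m/m
FS = M_R / M_D = 6172.2 / 2174.5 = 2.838

FS = 2.84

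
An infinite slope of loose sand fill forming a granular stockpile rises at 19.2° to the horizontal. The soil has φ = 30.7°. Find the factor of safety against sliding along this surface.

For a dry cohesionless infinite slope the factor of safety is FS = tanφ / tanβ.
FS = tan30.7° / tan19.2° = 0.5938 / 0.3482 = 1.705

FS = 1.71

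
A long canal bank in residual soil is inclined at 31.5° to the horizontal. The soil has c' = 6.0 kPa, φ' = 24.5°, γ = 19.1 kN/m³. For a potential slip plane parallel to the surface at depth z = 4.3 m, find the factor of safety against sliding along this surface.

FS = 0.91

For an infinite slope with a slip plane parallel to the surface (no pore pressure): FS = [c' + γz cos²β tanφ'] / [γz sinβ cosβ].
γz = 19.1·4.3 = 82.13 kN/m²
Numerator = 6.0 + 82.13·cos²31.5°·tan24.5° = 6.0 + 82.13·0.7270·0.4557 = 33.211 kPa
Denominator = 82.13·sin31.5°·cos31.5° = 82.13·0.5225·0.8526 = 36.589 kPa
FS = 33.211 / 36.589 = 0.908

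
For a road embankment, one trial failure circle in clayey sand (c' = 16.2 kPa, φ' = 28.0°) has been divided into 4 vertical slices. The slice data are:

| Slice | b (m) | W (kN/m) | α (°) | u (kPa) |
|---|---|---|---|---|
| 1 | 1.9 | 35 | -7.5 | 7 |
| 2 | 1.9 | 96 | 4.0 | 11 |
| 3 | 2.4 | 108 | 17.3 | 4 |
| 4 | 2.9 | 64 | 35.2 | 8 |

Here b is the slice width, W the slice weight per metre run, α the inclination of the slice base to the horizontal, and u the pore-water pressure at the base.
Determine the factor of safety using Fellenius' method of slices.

FS = 3.84

Ordinary method of slices: FS = Σ[c'·Δl_i + (W_i cosα_i − u_i·Δl_i)·tanφ'] / Σ W_i sinα_i, with Δl_i = b_i / cosα_i.
Slice 1: Δl = 1.9/cos(-7.5°) = 1.916 m; N'_1 = 35·cos(-7.5°) − 7·1.916 = 21.3; c'Δl = 31.05; W sinα = -4.6
Slice 2: Δl = 1.9/cos4.0° = 1.905 m; N'_2 = 96·cos4.0° − 11·1.905 = 74.8; c'Δl = 30.86; W sinα = 6.7
Slice 3: Δl = 2.4/cos17.3° = 2.514 m; N'_3 = 108·cos17.3° − 4·2.514 = 93.1; c'Δl = 40.72; W sinα = 32.1
Slice 4: Δl = 2.9/cos35.2° = 3.549 m; N'_4 = 64·cos35.2° − 8·3.549 = 23.9; c'Δl = 57.49; W sinα = 36.9
Σc'Δl = 160.1 kN/m; ΣN' = 213.1 kN/m; ΣW sinα = 71.1 kN/m
Resisting = 160.1 + 213.1·tan28.0° = 160.1 + 113.3 = 273.4 kN/m
FS = 273.4 / 71.1 = 3.843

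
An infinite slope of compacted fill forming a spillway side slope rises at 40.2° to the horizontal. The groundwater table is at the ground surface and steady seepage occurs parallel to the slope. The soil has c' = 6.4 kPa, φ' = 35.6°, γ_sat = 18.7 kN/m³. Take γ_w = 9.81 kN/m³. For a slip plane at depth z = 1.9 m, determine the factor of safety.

FS = 0.77

With seepage parallel to the slope and the water table at the surface, the effective normal stress on the slip plane uses the buoyant unit weight γ' = γ_sat − γ_w while the driving shear stress uses γ_sat:
FS = [c' + γ' z cos²β tanφ'] / [γ_sat z sinβ cosβ]
γ' = 18.7 − 9.81 = 8.89 kN/m³
Numerator = 6.4 + 8.89·1.9·cos²40.2°·tan35.6° = 6.4 + 8.89·1.9·0.5834·0.7159 = 13.455 kPa
Denominator = 18.7·1.9·sin40.2°·cos40.2° = 18.7·1.9·0.6455·0.7638 = 17.516 kPa
FS = 13.455 / 17.516 = 0.768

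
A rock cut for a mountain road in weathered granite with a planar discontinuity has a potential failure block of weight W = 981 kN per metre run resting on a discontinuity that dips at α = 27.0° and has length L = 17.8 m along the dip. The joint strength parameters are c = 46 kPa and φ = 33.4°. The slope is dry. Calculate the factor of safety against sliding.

FS = 3.13

Resolving the block weight along and normal to the plane and applying the Mohr–Coulomb strength on the joint:
N' = W cosα = 981·cos27.0° = 874.1 kN/m
Driving force T = W sinα = 981·sin27.0° = 445.4 kN/m
Resisting force R = c·L + N'·tanφ = 46·17.8 + 874.1·tan33.4° = 818.8 + 576.3 = 1395.1 kN/m
FS = R / T = 1395.1 / 445.4 = 3.133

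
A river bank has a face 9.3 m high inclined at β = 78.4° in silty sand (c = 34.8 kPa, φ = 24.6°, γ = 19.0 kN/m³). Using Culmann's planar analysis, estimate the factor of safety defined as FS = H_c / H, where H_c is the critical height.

FS = 1.71

H_c = (4c/γ) · sinβ cosφ / [1 − cos(β − φ)]
    = (4·34.8/19.0) · sin78.4°·cos24.6° / [1 − cos53.8°]
    = 7.326 · 0.8907 / 0.4094 = 15.94 m
FS = H_c / H = 15.94 / 9.3 = 1.714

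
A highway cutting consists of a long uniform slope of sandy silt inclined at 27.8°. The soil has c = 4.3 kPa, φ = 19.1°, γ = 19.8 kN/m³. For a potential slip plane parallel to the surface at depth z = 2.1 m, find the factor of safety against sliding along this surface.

For an infinite slope with a slip plane parallel to the surface (no pore pressure): FS = [c + γz cos²β tanφ] / [γz sinβ cosβ].
γz = 19.8·2.1 = 41.58 kN/m²
Numerator = 4.3 + 41.58·cos²27.8°·tan19.1° = 4.3 + 41.58·0.7825·0.3463 = 15.566 kPa
Denominator = 41.58·sin27.8°·cos27.8° = 41.58·0.4664·0.8846 = 17.154 kPa
FS = 15.566 / 17.154 = 0.907

FS = 0.91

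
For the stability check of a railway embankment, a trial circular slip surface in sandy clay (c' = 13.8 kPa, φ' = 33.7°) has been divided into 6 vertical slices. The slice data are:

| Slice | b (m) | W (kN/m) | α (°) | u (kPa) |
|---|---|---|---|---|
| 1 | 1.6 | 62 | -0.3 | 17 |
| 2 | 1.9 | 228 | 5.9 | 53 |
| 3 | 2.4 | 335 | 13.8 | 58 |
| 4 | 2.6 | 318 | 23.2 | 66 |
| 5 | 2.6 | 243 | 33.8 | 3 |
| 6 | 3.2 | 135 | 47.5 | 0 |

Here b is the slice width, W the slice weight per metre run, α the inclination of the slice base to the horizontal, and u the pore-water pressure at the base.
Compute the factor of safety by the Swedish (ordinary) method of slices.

Ordinary method of slices: FS = Σ[c'·Δl_i + (W_i cosα_i − u_i·Δl_i)·tanφ'] / Σ W_i sinα_i, with Δl_i = b_i / cosα_i.
Slice 1: Δl = 1.6/cos(-0.3°) = 1.600 m; N'_1 = 62·cos(-0.3°) − 17·1.600 = 34.8; c'Δl = 22.08; W sinα = -0.3
Slice 2: Δl = 1.9/cos5.9° = 1.910 m; N'_2 = 228·cos5.9° − 53·1.910 = 125.6; c'Δl = 26.36; W sinα = 23.4
Slice 3: Δl = 2.4/cos13.8° = 2.471 m; N'_3 = 335·cos13.8° − 58·2.471 = 182.0; c'Δl = 34.10; W sinα = 79.9
Slice 4: Δl = 2.6/cos23.2° = 2.829 m; N'_4 = 318·cos23.2° − 66·2.829 = 105.6; c'Δl = 39.04; W sinα = 125.3
Slice 5: Δl = 2.6/cos33.8° = 3.129 m; N'_5 = 243·cos33.8° − 3·3.129 = 192.5; c'Δl = 43.18; W sinα = 135.2
Slice 6: Δl = 3.2/cos47.5° = 4.737 m; N'_6 = 135·cos47.5° − 0·4.737 = 91.2; c'Δl = 65.37; W sinα = 99.5
Σc'Δl = 230.1 kN/m; ΣN' = 731.7 kN/m; ΣW sinα = 463.0 kN/m
Resisting = 230.1 + 731.7·tan33.7° = 230.1 + 488.0 = 718.1 kN/m
FS = 718.1 / 463.0 = 1.551

FS = 1.55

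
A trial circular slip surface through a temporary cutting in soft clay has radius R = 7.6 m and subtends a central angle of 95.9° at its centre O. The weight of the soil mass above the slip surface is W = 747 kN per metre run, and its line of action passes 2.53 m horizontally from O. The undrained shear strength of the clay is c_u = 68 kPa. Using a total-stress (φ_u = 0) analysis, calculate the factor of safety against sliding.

Taking moments about the centre O, the resisting moment is provided by the undrained shear strength acting along the arc:
Arc length L_a = R·θ = 7.6·(95.9°·π/180) = 7.6·1.6738 = 12.72 m
M_R = c_u·L_a·R = 68·12.72·7.6 = 6574.0 kN·m/m
M_D = W·d = 747·2.53 = 1889.9 kN·m/m
FS = M_R / M_D = 6574.0 / 1889.9 = 3.478

FS = 3.48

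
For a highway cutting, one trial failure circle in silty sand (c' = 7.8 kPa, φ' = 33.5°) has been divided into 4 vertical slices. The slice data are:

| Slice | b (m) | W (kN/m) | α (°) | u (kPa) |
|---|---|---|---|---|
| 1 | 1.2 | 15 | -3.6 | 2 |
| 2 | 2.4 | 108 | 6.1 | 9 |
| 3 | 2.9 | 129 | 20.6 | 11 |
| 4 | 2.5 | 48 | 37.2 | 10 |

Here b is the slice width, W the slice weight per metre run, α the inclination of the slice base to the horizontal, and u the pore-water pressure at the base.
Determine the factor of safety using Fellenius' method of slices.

Ordinary method of slices: FS = Σ[c'·Δl_i + (W_i cosα_i − u_i·Δl_i)·tanφ'] / Σ W_i sinα_i, with Δl_i = b_i / cosα_i.
Slice 1: Δl = 1.2/cos(-3.6°) = 1.202 m; N'_1 = 15·cos(-3.6°) − 2·1.202 = 12.6; c'Δl = 9.38; W sinα = -0.9
Slice 2: Δl = 2.4/cos6.1° = 2.414 m; N'_2 = 108·cos6.1° − 9·2.414 = 85.7; c'Δl = 18.83; W sinα = 11.5
Slice 3: Δl = 2.9/cos20.6° = 3.098 m; N'_3 = 129·cos20.6° − 11·3.098 = 86.7; c'Δl = 24.17; W sinα = 45.4
Slice 4: Δl = 2.5/cos37.2° = 3.139 m; N'_4 = 48·cos37.2° − 10·3.139 = 6.8; c'Δl = 24.48; W sinα = 29.0
Σc'Δl = 76.9 kN/m; ΣN' = 191.8 kN/m; ΣW sinα = 84.9 kN/m
Resisting = 76.9 + 191.8·tan33.5° = 76.9 + 126.9 = 203.8 kN/m
FS = 203.8 / 84.9 = 2.399

FS = 2.40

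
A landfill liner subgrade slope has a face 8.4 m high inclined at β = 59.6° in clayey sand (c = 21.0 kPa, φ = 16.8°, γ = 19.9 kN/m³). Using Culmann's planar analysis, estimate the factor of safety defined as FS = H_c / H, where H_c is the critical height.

FS = 1.56

H_c = (4c/γ) · sinβ cosφ / [1 − cos(β − φ)]
    = (4·21.0/19.9) · sin59.6°·cos16.8° / [1 − cos42.8°]
    = 4.221 · 0.8257 / 0.2663 = 13.09 m
FS = H_c / H = 13.09 / 8.4 = 1.558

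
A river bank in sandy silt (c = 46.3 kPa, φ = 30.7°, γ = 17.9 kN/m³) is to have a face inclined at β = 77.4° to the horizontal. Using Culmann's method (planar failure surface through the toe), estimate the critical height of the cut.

Culmann's analysis gives the critical failure plane at α_cr = (β + φ)/2 = (77.4 + 30.7)/2 = 54.1°, and the critical height
H_c = (4c/γ) · sinβ cosφ / [1 − cos(β − φ)]
    = (4·46.3/17.9) · sin77.4°·cos30.7° / [1 − cos(46.7°)]
    = 10.346 · 0.9759·0.8599 / [1 − 0.6858]
    = 10.346 · 0.8391 / 0.3142
    = 27.63 m

H_c = 27.63 m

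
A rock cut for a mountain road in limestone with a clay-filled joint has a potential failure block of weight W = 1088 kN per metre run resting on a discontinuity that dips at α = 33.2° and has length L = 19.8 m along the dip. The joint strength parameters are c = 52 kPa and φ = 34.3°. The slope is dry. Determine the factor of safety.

Resolving the block weight along and normal to the plane and applying the Mohr–Coulomb strength on the joint:
N' = W cosα = 1088·cos33.2° = 910.4 kN/m
Driving force T = W sinα = 1088·sin33.2° = 595.7 kN/m
Resisting force R = c·L + N'·tanφ = 52·19.8 + 910.4·tan34.3° = 1029.6 + 621.0 = 1650.6 kN/m
FS = R / T = 1650.6 / 595.7 = 2.771

FS = 2.77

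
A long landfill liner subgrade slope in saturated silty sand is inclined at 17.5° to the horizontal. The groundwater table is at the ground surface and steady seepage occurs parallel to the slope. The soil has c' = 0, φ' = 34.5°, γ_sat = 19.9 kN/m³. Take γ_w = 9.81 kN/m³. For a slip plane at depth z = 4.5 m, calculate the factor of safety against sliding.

With seepage parallel to the slope and the water table at the surface, the effective normal stress on the slip plane uses the buoyant unit weight γ' = γ_sat − γ_w while the driving shear stress uses γ_sat:
FS = [c' + γ' z cos²β tanφ'] / [γ_sat z sinβ cosβ]
(For c' = 0 this reduces to FS = (γ'/γ_sat)·tanφ'/tanβ.)
γ' = 19.9 − 9.81 = 10.09 kN/m³
Numerator = 0.0 + 10.09·4.5·cos²17.5°·tan34.5° = 0.0 + 10.09·4.5·0.9096·0.6873 = 28.384 kPa
Denominator = 19.9·4.5·sin17.5°·cos17.5° = 19.9·4.5·0.3007·0.9537 = 25.682 kPa
FS = 28.384 / 25.682 = 1.105

FS = 1.11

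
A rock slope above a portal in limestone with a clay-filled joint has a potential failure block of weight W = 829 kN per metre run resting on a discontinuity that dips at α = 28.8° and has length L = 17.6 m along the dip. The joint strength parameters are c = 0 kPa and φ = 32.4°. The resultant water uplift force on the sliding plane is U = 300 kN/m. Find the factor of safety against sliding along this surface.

Resolving the block weight along and normal to the plane and applying the Mohr–Coulomb strength on the joint:
N' = W cosα − U = 829·cos28.8° − 300 = 426.5 kN/m
Driving force T = W sinα = 829·sin28.8° = 399.4 kN/m
Resisting force R = c·L + N'·tanφ = 0·17.6 + 426.5·tan32.4° = 0.0 + 270.6 = 270.6 kN/m
FS = R / T = 270.6 / 399.4 = 0.678

FS = 0.68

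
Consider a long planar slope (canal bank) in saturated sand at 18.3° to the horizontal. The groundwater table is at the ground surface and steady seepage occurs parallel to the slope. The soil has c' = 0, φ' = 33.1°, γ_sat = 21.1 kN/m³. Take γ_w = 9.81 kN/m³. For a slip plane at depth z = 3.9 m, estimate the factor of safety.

With seepage parallel to the slope and the water table at the surface, the effective normal stress on the slip plane uses the buoyant unit weight γ' = γ_sat − γ_w while the driving shear stress uses γ_sat:
FS = [c' + γ' z cos²β tanφ'] / [γ_sat z sinβ cosβ]
(For c' = 0 this reduces to FS = (γ'/γ_sat)·tanφ'/tanβ.)
γ' = 21.1 − 9.81 = 11.29 kN/m³
Numerator = 0.0 + 11.29·3.9·cos²18.3°·tan33.1° = 0.0 + 11.29·3.9·0.9014·0.6519 = 25.874 kPa
Denominator = 21.1·3.9·sin18.3°·cos18.3° = 21.1·3.9·0.3140·0.9494 = 24.532 kPa
FS = 25.874 / 24.532 = 1.055

FS = 1.05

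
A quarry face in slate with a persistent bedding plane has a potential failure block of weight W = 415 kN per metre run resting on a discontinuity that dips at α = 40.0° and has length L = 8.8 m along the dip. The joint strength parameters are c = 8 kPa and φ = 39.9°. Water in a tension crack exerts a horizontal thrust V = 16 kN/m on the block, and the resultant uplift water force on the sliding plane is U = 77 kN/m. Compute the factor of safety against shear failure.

FS = 0.94

Resolving the block weight along and normal to the plane and applying the Mohr–Coulomb strength on the joint:
N' = W cosα − U − V sinα = 415·cos40.0° − 77 − 16·sin40.0° = 230.6 kN/m
Driving force T = W sinα + V cosα = 415·sin40.0° + 16·cos40.0° = 279.0 kN/m
Resisting force R = c·L + N'·tanφ = 8·8.8 + 230.6·tan39.9° = 70.4 + 192.8 = 263.2 kN/m
FS = R / T = 263.2 / 279.0 = 0.943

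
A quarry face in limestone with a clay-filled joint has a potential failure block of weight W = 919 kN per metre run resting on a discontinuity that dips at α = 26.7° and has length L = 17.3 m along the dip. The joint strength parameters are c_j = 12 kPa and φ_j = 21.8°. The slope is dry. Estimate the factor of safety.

FS = 1.30

Resolving the block weight along and normal to the plane and applying the Mohr–Coulomb strength on the joint:
N' = W cosα = 919·cos26.7° = 821.0 kN/m
Driving force T = W sinα = 919·sin26.7° = 412.9 kN/m
Resisting force R = c_j·L + N'·tanφ_j = 12·17.3 + 821.0·tan21.8° = 207.6 + 328.4 = 536.0 kN/m
FS = R / T = 536.0 / 412.9 = 1.298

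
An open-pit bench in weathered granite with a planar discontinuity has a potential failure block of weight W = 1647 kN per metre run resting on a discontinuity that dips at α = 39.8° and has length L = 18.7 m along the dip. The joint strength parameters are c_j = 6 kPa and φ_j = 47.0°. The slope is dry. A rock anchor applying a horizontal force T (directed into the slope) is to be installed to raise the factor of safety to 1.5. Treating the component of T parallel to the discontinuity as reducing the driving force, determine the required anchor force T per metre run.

Resolving forces along and normal to the sliding plane, with the horizontal anchor force T adding T·sinα to the effective normal force and T·cosα acting up the plane against the driving force:
FS = [c_jL + (W cosα + T sinα) tanφ_j] / [W sinα − T cosα]
Without the anchor: N' = 1265.4 kN/m, driving T_d = 1054.3 kN/m, resisting R = 6·18.7 + 1265.4·tan47.0° = 1469.1 kN/m, FS = 1.39.
Setting FS = 1.5 and solving for T:
1.5·(1054.3 − T cos39.8°) = 1469.1 + T sin39.8°·tan47.0°
T·(sin39.8°·tan47.0° + 1.5·cos39.8°) = 1.5·1054.3 − 1469.1
T·(0.6401·1.0724 + 1.5·0.7683) = 1581.4 − 1469.1 = 112.3
T·1.8389 = 112.3
T = 61.0 kN/m

T = 61 kN/m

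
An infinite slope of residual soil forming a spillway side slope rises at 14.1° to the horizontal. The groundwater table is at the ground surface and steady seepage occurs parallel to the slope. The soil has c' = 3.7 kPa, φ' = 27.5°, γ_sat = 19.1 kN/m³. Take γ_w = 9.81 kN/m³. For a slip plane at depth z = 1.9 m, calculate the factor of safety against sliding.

With seepage parallel to the slope and the water table at the surface, the effective normal stress on the slip plane uses the buoyant unit weight γ' = γ_sat − γ_w while the driving shear stress uses γ_sat:
FS = [c' + γ' z cos²β tanφ'] / [γ_sat z sinβ cosβ]
γ' = 19.1 − 9.81 = 9.29 kN/m³
Numerator = 3.7 + 9.29·1.9·cos²14.1°·tan27.5° = 3.7 + 9.29·1.9·0.9407·0.5206 = 12.343 kPa
Denominator = 19.1·1.9·sin14.1°·cos14.1° = 19.1·1.9·0.2436·0.9699 = 8.574 kPa
FS = 12.343 / 8.574 = 1.440

FS = 1.44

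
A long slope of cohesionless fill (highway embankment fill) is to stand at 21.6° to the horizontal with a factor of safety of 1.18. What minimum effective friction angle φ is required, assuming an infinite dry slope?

φ = 25.0°

FS = tanφ/tanβ ⇒ tanφ = FS · tanβ = 1.18 · tan21.6° = 0.4672
φ = arctan(0.4672) = 25.04°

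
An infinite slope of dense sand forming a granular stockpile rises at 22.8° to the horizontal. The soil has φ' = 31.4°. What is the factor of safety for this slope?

For a dry cohesionless infinite slope the factor of safety is FS = tanφ' / tanβ.
FS = tan31.4° / tan22.8° = 0.6104 / 0.4204 = 1.452

FS = 1.45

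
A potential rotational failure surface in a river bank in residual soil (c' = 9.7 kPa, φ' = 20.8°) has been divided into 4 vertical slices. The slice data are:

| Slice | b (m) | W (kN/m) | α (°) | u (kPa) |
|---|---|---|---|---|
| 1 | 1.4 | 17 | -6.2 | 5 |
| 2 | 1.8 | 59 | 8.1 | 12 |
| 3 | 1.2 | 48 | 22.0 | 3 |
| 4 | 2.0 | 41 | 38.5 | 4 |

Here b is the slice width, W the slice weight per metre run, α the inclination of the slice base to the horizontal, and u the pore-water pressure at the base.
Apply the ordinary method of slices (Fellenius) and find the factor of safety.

Ordinary method of slices: FS = Σ[c'·Δl_i + (W_i cosα_i − u_i·Δl_i)·tanφ'] / Σ W_i sinα_i, with Δl_i = b_i / cosα_i.
Slice 1: Δl = 1.4/cos(-6.2°) = 1.408 m; N'_1 = 17·cos(-6.2°) − 5·1.408 = 9.9; c'Δl = 13.66; W sinα = -1.8
Slice 2: Δl = 1.8/cos8.1° = 1.818 m; N'_2 = 59·cos8.1° − 12·1.818 = 36.6; c'Δl = 17.64; W sinα = 8.3
Slice 3: Δl = 1.2/cos22.0° = 1.294 m; N'_3 = 48·cos22.0° − 3·1.294 = 40.6; c'Δl = 12.55; W sinα = 18.0
Slice 4: Δl = 2.0/cos38.5° = 2.556 m; N'_4 = 41·cos38.5° − 4·2.556 = 21.9; c'Δl = 24.79; W sinα = 25.5
Σc'Δl = 68.6 kN/m; ΣN' = 108.9 kN/m; ΣW sinα = 50.0 kN/m
Resisting = 68.6 + 108.9·tan20.8° = 68.6 + 41.4 = 110.0 kN/m
FS = 110.0 / 50.0 = 2.201

FS = 2.20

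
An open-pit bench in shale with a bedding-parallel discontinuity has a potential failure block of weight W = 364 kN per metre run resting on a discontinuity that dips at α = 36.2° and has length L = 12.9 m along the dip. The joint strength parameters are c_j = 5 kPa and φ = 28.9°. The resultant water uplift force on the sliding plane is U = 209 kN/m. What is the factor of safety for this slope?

Resolving the block weight along and normal to the plane and applying the Mohr–Coulomb strength on the joint:
N' = W cosα − U = 364·cos36.2° − 209 = 84.7 kN/m
Driving force T = W sinα = 364·sin36.2° = 215.0 kN/m
Resisting force R = c_j·L + N'·tanφ = 5·12.9 + 84.7·tan28.9° = 64.5 + 46.8 = 111.3 kN/m
FS = R / T = 111.3 / 215.0 = 0.518

FS = 0.52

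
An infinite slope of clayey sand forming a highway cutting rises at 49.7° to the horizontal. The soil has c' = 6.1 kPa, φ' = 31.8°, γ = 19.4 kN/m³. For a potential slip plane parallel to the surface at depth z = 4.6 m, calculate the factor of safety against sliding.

For an infinite slope with a slip plane parallel to the surface (no pore pressure): FS = [c' + γz cos²β tanφ'] / [γz sinβ cosβ].
γz = 19.4·4.6 = 89.24 kN/m²
Numerator = 6.1 + 89.24·cos²49.7°·tan31.8° = 6.1 + 89.24·0.4183·0.6200 = 29.247 kPa
Denominator = 89.24·sin49.7°·cos49.7° = 89.24·0.7627·0.6468 = 44.021 kPa
FS = 29.247 / 44.021 = 0.664

FS = 0.66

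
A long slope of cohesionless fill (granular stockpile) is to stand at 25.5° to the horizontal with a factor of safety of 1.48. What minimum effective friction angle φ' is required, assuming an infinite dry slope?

φ' = 35.2°

FS = tanφ'/tanβ ⇒ tanφ' = FS · tanβ = 1.48 · tan25.5° = 0.7059
φ' = arctan(0.7059) = 35.22°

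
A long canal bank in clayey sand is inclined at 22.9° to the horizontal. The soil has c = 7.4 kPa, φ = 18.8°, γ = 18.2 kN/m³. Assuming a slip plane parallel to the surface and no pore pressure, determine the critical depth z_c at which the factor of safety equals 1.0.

Setting FS = 1.00 in FS = [c + γz cos²β tanφ] / [γz sinβ cosβ] and solving for z:
z = c / [γ cosβ (FS·sinβ − cosβ·tanφ)]
  = 7.4 / [18.2·cos22.9°·(1.00·sin22.9° − cos22.9°·tan18.8°)]
  = 7.4 / [18.2·0.9212·(1.00·0.3891 − 0.9212·0.3404)]
  = 7.4 / 1.2663 = 5.844 m

z_c = 5.84 m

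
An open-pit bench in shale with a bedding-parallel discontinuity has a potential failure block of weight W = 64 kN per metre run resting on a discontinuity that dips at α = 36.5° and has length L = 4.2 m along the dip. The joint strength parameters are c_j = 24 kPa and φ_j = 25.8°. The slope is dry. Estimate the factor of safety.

Resolving the block weight along and normal to the plane and applying the Mohr–Coulomb strength on the joint:
N' = W cosα = 64·cos36.5° = 51.4 kN/m
Driving force T = W sinα = 64·sin36.5° = 38.1 kN/m
Resisting force R = c_j·L + N'·tanφ_j = 24·4.2 + 51.4·tan25.8° = 100.8 + 24.9 = 125.7 kN/m
FS = R / T = 125.7 / 38.1 = 3.301

FS = 3.30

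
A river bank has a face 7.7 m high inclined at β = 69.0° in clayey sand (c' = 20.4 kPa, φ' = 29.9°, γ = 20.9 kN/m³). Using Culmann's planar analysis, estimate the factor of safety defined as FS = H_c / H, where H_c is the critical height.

FS = 1.83

H_c = (4c'/γ) · sinβ cosφ' / [1 − cos(β − φ')]
    = (4·20.4/20.9) · sin69.0°·cos29.9° / [1 − cos39.1°]
    = 3.904 · 0.8093 / 0.2240 = 14.11 m
FS = H_c / H = 14.11 / 7.7 = 1.832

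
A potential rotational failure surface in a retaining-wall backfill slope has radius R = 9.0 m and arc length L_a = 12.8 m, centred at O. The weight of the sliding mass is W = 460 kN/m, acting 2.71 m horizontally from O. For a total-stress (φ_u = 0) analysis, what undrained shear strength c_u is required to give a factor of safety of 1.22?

FS = c_u·L_a·R / (W·d), so c_u = FS·W·d / (L_a·R).
c_u = 1.22·460·2.71 / (12.80·9.0) = 1520.9 / 115.20 = 13.20 kPa

c_u = 13.2 kPa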